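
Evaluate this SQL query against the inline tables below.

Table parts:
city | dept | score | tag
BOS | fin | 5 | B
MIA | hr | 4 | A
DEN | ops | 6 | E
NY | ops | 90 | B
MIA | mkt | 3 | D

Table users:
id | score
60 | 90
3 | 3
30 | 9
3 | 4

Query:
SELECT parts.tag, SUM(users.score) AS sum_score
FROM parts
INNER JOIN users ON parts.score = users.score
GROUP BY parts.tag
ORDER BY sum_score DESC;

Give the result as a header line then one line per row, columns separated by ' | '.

== RESULT ==
parts.tag | sum_score
B | 90
A | 4
D | 3

Derivation:
After JOIN users (3 rows):
parts.city | parts.dept | parts.score | parts.tag | users.id | users.score
MIA | hr | 4 | A | 3 | 4
NY | ops | 90 | B | 60 | 90
MIA | mkt | 3 | D | 3 | 3
After GROUP BY (3 rows):
parts.tag | sum_score
A | 4
B | 90
D | 3
After ORDER BY (3 rows):
parts.tag | sum_score
B | 90
A | 4
D | 3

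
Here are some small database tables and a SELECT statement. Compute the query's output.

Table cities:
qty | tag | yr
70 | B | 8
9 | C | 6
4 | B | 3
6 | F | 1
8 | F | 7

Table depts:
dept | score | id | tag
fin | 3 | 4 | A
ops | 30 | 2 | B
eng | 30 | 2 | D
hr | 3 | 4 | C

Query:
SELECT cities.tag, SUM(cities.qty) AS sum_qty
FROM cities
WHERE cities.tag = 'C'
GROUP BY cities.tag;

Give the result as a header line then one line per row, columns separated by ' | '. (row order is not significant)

After WHERE (1 rows):
cities.qty | cities.tag | cities.yr
9 | C | 6
After GROUP BY (1 rows):
cities.tag | sum_qty
C | 9

== RESULT ==
cities.tag | sum_qty
C | 9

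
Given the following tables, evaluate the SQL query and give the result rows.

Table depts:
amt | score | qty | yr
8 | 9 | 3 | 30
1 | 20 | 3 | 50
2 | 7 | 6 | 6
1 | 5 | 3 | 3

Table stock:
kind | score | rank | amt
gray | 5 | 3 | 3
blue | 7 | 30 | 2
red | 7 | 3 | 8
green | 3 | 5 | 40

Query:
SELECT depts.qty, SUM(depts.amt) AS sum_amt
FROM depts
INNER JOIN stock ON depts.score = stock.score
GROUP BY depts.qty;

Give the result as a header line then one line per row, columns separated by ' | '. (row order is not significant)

After JOIN stock (3 rows):
depts.amt | depts.score | depts.qty | depts.yr | stock.kind | stock.score | stock.rank | stock.amt
2 | 7 | 6 | 6 | blue | 7 | 30 | 2
2 | 7 | 6 | 6 | red | 7 | 3 | 8
1 | 5 | 3 | 3 | gray | 5 | 3 | 3
After GROUP BY (2 rows):
depts.qty | sum_amt
6 | 4
3 | 1

== RESULT ==
depts.qty | sum_amt
6 | 4
3 | 1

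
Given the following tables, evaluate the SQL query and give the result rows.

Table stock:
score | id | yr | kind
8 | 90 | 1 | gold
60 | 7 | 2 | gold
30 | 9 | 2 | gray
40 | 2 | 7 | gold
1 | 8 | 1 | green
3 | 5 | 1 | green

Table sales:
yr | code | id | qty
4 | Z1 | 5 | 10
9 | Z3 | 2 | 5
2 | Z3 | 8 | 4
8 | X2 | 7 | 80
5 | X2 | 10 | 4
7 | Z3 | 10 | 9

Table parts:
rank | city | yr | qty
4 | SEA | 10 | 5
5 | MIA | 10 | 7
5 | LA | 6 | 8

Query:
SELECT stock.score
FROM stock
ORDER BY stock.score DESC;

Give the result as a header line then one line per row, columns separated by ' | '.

== RESULT ==
stock.score
60
40
30
8
3
1

Derivation:
After SELECT (6 rows):
stock.score
8
60
30
40
1
3
After ORDER BY (6 rows):
stock.score
60
40
30
8
3
1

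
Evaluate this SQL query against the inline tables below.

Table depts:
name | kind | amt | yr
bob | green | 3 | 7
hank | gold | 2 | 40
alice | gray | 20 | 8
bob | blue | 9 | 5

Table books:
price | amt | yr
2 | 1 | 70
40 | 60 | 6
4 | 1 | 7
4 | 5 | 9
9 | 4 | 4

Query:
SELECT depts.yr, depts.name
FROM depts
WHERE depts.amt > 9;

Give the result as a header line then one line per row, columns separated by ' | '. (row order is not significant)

== RESULT ==
depts.yr | depts.name
8 | alice

Derivation:
After WHERE (1 rows):
depts.name | depts.kind | depts.amt | depts.yr
alice | gray | 20 | 8
After SELECT (1 rows):
depts.yr | depts.name
8 | alice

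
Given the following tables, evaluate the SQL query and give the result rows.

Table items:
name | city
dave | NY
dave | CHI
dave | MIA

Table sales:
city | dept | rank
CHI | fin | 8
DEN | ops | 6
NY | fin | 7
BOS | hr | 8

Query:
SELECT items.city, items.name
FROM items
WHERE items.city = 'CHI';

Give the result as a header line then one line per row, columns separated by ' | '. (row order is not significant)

After WHERE (1 rows):
items.name | items.city
dave | CHI
After SELECT (1 rows):
items.city | items.name
CHI | dave

== RESULT ==
items.city | items.name
CHI | dave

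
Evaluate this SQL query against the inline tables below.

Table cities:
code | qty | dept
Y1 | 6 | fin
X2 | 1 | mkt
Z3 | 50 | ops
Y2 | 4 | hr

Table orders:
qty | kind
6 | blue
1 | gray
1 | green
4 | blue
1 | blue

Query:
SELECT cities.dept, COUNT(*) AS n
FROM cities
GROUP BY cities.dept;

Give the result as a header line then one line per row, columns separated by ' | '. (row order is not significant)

After GROUP BY (4 rows):
cities.dept | n
fin | 1
mkt | 1
ops | 1
hr | 1

== RESULT ==
cities.dept | n
fin | 1
mkt | 1
ops | 1
hr | 1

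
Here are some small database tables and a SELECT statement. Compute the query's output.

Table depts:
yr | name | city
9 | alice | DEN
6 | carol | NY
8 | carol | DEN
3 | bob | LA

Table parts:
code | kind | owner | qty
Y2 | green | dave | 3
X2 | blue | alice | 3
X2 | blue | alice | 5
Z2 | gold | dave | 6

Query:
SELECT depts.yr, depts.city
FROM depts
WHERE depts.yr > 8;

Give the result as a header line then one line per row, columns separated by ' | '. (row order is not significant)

== RESULT ==
depts.yr | depts.city
9 | DEN

Derivation:
After WHERE (1 rows):
depts.yr | depts.name | depts.city
9 | alice | DEN
After SELECT (1 rows):
depts.yr | depts.city
9 | DEN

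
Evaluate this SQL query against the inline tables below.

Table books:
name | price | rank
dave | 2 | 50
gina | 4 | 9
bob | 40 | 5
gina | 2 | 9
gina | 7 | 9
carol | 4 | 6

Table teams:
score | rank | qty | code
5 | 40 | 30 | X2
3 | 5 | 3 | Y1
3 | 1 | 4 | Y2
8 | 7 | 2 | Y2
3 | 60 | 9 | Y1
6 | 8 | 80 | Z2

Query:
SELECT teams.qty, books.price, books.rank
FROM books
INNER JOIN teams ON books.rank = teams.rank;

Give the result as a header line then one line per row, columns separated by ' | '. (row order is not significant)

== RESULT ==
teams.qty | books.price | books.rank
3 | 40 | 5

Derivation:
After JOIN teams (1 rows):
books.name | books.price | books.rank | teams.score | teams.rank | teams.qty | teams.code
bob | 40 | 5 | 3 | 5 | 3 | Y1
After SELECT (1 rows):
teams.qty | books.price | books.rank
3 | 40 | 5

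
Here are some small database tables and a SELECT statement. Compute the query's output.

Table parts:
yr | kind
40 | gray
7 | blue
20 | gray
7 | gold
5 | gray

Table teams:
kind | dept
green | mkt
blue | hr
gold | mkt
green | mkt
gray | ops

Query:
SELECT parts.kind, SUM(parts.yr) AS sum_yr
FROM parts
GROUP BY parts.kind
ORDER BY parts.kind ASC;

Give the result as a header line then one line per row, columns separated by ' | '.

After GROUP BY (3 rows):
parts.kind | sum_yr
gray | 65
blue | 7
gold | 7
After ORDER BY (3 rows):
parts.kind | sum_yr
blue | 7
gold | 7
gray | 65

== RESULT ==
parts.kind | sum_yr
blue | 7
gold | 7
gray | 65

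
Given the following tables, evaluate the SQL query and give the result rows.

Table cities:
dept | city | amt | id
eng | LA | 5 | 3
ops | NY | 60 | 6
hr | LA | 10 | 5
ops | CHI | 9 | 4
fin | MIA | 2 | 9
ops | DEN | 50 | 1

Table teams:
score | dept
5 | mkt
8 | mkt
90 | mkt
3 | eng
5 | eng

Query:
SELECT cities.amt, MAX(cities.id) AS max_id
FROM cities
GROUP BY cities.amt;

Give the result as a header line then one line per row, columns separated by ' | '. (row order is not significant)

== RESULT ==
cities.amt | max_id
5 | 3
60 | 6
10 | 5
9 | 4
2 | 9
50 | 1

Derivation:
After GROUP BY (6 rows):
cities.amt | max_id
5 | 3
60 | 6
10 | 5
9 | 4
2 | 9
50 | 1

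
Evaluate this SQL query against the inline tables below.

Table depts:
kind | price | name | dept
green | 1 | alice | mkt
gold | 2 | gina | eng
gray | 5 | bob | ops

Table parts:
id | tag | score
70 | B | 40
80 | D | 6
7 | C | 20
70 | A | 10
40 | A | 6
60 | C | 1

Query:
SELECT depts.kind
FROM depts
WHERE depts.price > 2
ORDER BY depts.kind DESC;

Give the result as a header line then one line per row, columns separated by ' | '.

== RESULT ==
depts.kind
gray

Derivation:
After WHERE (1 rows):
depts.kind | depts.price | depts.name | depts.dept
gray | 5 | bob | ops
After SELECT (1 rows):
depts.kind
gray
After ORDER BY (1 rows):
depts.kind
gray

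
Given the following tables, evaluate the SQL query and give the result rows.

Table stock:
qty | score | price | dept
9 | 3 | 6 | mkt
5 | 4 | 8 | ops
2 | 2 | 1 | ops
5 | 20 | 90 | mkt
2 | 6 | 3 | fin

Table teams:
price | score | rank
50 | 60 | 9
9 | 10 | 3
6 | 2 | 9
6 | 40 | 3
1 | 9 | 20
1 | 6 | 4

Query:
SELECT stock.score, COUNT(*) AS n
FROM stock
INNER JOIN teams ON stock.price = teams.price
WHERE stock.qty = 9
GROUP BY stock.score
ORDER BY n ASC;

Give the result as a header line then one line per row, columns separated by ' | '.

After JOIN teams (4 rows):
stock.qty | stock.score | stock.price | stock.dept | teams.price | teams.score | teams.rank
9 | 3 | 6 | mkt | 6 | 2 | 9
9 | 3 | 6 | mkt | 6 | 40 | 3
2 | 2 | 1 | ops | 1 | 9 | 20
2 | 2 | 1 | ops | 1 | 6 | 4
After WHERE (2 rows):
stock.qty | stock.score | stock.price | stock.dept | teams.price | teams.score | teams.rank
9 | 3 | 6 | mkt | 6 | 2 | 9
9 | 3 | 6 | mkt | 6 | 40 | 3
After GROUP BY (1 rows):
stock.score | n
3 | 2
After ORDER BY (1 rows):
stock.score | n
3 | 2

== RESULT ==
stock.score | n
3 | 2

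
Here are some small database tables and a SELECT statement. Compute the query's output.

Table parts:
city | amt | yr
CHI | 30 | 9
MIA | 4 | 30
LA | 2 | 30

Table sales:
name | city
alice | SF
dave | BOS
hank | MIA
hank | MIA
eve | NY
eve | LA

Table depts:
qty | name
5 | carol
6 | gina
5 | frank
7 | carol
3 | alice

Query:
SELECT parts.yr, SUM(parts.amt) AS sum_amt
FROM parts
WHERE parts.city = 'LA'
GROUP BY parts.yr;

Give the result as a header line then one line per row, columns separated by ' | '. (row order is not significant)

== RESULT ==
parts.yr | sum_amt
30 | 2

Derivation:
After WHERE (1 rows):
parts.city | parts.amt | parts.yr
LA | 2 | 30
After GROUP BY (1 rows):
parts.yr | sum_amt
30 | 2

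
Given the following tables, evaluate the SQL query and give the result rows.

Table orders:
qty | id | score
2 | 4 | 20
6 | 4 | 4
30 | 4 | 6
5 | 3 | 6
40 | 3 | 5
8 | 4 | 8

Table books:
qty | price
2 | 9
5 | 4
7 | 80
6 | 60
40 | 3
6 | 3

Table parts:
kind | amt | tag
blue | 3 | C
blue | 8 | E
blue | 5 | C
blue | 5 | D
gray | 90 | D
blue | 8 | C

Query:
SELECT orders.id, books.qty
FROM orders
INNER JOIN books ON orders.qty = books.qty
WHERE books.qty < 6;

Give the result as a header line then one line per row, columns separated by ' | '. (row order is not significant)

== RESULT ==
orders.id | books.qty
4 | 2
3 | 5

Derivation:
After JOIN books (5 rows):
orders.qty | orders.id | orders.score | books.qty | books.price
2 | 4 | 20 | 2 | 9
6 | 4 | 4 | 6 | 60
6 | 4 | 4 | 6 | 3
5 | 3 | 6 | 5 | 4
40 | 3 | 5 | 40 | 3
After WHERE (2 rows):
orders.qty | orders.id | orders.score | books.qty | books.price
2 | 4 | 20 | 2 | 9
5 | 3 | 6 | 5 | 4
After SELECT (2 rows):
orders.id | books.qty
4 | 2
3 | 5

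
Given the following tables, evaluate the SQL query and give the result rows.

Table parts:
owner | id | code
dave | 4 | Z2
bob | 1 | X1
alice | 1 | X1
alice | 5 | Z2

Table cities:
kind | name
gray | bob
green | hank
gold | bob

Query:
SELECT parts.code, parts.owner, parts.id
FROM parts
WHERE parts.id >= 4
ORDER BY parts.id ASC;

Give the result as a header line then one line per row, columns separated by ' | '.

== RESULT ==
parts.code | parts.owner | parts.id
Z2 | dave | 4
Z2 | alice | 5

Derivation:
After WHERE (2 rows):
parts.owner | parts.id | parts.code
dave | 4 | Z2
alice | 5 | Z2
After SELECT (2 rows):
parts.code | parts.owner | parts.id
Z2 | dave | 4
Z2 | alice | 5
After ORDER BY (2 rows):
parts.code | parts.owner | parts.id
Z2 | dave | 4
Z2 | alice | 5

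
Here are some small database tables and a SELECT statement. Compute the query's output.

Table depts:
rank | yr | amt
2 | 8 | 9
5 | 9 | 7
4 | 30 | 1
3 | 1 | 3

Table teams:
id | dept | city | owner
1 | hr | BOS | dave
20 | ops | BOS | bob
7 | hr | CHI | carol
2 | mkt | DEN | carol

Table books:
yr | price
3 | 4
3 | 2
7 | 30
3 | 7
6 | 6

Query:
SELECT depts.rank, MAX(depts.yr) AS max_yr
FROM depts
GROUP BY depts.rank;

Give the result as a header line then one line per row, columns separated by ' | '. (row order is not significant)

== RESULT ==
depts.rank | max_yr
2 | 8
5 | 9
4 | 30
3 | 1

Derivation:
After GROUP BY (4 rows):
depts.rank | max_yr
2 | 8
5 | 9
4 | 30
3 | 1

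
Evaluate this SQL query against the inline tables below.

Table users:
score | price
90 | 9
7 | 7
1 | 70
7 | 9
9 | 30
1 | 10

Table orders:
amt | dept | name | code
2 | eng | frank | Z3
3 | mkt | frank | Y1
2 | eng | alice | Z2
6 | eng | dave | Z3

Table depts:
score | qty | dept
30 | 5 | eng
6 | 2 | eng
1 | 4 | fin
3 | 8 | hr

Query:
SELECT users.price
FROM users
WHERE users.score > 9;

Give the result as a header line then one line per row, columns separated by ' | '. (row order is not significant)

== RESULT ==
users.price
9

Derivation:
After WHERE (1 rows):
users.score | users.price
90 | 9
After SELECT (1 rows):
users.price
9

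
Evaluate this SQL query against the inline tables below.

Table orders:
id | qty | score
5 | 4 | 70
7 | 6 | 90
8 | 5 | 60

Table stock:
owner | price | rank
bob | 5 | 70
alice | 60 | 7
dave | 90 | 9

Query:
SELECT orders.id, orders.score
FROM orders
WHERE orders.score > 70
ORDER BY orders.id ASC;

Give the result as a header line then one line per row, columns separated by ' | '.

After WHERE (1 rows):
orders.id | orders.qty | orders.score
7 | 6 | 90
After SELECT (1 rows):
orders.id | orders.score
7 | 90
After ORDER BY (1 rows):
orders.id | orders.score
7 | 90

== RESULT ==
orders.id | orders.score
7 | 90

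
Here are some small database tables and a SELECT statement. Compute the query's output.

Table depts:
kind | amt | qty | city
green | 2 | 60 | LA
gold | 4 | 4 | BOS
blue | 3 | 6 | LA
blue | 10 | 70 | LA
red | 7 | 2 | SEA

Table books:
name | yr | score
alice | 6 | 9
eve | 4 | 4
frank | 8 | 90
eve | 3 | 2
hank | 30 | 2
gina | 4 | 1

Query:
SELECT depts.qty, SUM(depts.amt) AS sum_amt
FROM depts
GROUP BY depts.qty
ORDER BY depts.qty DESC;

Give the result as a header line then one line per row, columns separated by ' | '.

After GROUP BY (5 rows):
depts.qty | sum_amt
60 | 2
4 | 4
6 | 3
70 | 10
2 | 7
After ORDER BY (5 rows):
depts.qty | sum_amt
70 | 10
60 | 2
6 | 3
4 | 4
2 | 7

== RESULT ==
depts.qty | sum_amt
70 | 10
60 | 2
6 | 3
4 | 4
2 | 7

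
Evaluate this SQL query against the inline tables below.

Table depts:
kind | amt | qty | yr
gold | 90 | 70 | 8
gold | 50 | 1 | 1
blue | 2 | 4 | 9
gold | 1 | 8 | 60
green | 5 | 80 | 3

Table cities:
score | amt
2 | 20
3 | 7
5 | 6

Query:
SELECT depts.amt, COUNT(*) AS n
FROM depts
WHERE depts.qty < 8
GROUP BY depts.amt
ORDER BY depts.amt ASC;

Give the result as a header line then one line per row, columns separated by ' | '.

== RESULT ==
depts.amt | n
2 | 1
50 | 1

Derivation:
After WHERE (2 rows):
depts.kind | depts.amt | depts.qty | depts.yr
gold | 50 | 1 | 1
blue | 2 | 4 | 9
After GROUP BY (2 rows):
depts.amt | n
50 | 1
2 | 1
After ORDER BY (2 rows):
depts.amt | n
2 | 1
50 | 1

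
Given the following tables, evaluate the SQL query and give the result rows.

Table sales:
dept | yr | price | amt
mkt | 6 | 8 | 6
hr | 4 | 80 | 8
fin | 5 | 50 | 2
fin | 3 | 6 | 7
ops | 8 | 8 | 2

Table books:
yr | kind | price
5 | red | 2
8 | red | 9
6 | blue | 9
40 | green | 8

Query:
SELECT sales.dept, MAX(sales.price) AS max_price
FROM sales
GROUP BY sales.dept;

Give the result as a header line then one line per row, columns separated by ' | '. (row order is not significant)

== RESULT ==
sales.dept | max_price
mkt | 8
hr | 80
fin | 50
ops | 8

Derivation:
After GROUP BY (4 rows):
sales.dept | max_price
mkt | 8
hr | 80
fin | 50
ops | 8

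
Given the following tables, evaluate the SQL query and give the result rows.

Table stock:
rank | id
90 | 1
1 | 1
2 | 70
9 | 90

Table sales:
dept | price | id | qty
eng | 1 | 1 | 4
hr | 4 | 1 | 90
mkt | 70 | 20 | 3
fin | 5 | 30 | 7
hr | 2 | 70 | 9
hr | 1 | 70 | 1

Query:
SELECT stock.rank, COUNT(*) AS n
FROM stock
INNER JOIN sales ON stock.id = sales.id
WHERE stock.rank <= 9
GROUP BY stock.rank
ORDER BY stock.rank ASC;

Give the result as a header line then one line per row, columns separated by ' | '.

== RESULT ==
stock.rank | n
1 | 2
2 | 2

Derivation:
After JOIN sales (6 rows):
stock.rank | stock.id | sales.dept | sales.price | sales.id | sales.qty
90 | 1 | eng | 1 | 1 | 4
90 | 1 | hr | 4 | 1 | 90
1 | 1 | eng | 1 | 1 | 4
1 | 1 | hr | 4 | 1 | 90
2 | 70 | hr | 2 | 70 | 9
2 | 70 | hr | 1 | 70 | 1
After WHERE (4 rows):
stock.rank | stock.id | sales.dept | sales.price | sales.id | sales.qty
1 | 1 | eng | 1 | 1 | 4
1 | 1 | hr | 4 | 1 | 90
2 | 70 | hr | 2 | 70 | 9
2 | 70 | hr | 1 | 70 | 1
After GROUP BY (2 rows):
stock.rank | n
1 | 2
2 | 2
After ORDER BY (2 rows):
stock.rank | n
1 | 2
2 | 2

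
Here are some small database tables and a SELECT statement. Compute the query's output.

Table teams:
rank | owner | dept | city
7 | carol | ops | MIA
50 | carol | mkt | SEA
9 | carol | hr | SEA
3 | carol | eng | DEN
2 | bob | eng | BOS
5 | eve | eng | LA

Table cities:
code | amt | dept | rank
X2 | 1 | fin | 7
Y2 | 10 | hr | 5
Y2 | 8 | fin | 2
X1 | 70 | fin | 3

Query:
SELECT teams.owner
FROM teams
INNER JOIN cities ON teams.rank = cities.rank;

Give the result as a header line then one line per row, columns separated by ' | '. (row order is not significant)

== RESULT ==
teams.owner
carol
carol
bob
eve

Derivation:
After JOIN cities (4 rows):
teams.rank | teams.owner | teams.dept | teams.city | cities.code | cities.amt | cities.dept | cities.rank
7 | carol | ops | MIA | X2 | 1 | fin | 7
3 | carol | eng | DEN | X1 | 70 | fin | 3
2 | bob | eng | BOS | Y2 | 8 | fin | 2
5 | eve | eng | LA | Y2 | 10 | hr | 5
After SELECT (4 rows):
teams.owner
carol
carol
bob
eve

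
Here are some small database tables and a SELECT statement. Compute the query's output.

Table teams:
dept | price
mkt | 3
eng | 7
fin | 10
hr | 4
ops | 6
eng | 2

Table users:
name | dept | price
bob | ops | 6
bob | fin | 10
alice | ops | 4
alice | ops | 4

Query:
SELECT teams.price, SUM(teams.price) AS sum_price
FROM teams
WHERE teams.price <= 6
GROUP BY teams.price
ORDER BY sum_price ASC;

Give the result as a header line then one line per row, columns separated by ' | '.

== RESULT ==
teams.price | sum_price
2 | 2
3 | 3
4 | 4
6 | 6

Derivation:
After WHERE (4 rows):
teams.dept | teams.price
mkt | 3
hr | 4
ops | 6
eng | 2
After GROUP BY (4 rows):
teams.price | sum_price
3 | 3
4 | 4
6 | 6
2 | 2
After ORDER BY (4 rows):
teams.price | sum_price
2 | 2
3 | 3
4 | 4
6 | 6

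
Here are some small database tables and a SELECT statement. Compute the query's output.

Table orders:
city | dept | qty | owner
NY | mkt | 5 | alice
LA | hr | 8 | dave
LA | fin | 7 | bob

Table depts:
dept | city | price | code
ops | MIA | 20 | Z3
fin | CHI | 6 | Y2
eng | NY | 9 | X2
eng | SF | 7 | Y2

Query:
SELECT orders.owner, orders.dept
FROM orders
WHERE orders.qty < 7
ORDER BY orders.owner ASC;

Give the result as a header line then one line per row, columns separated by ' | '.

After WHERE (1 rows):
orders.city | orders.dept | orders.qty | orders.owner
NY | mkt | 5 | alice
After SELECT (1 rows):
orders.owner | orders.dept
alice | mkt
After ORDER BY (1 rows):
orders.owner | orders.dept
alice | mkt

== RESULT ==
orders.owner | orders.dept
alice | mkt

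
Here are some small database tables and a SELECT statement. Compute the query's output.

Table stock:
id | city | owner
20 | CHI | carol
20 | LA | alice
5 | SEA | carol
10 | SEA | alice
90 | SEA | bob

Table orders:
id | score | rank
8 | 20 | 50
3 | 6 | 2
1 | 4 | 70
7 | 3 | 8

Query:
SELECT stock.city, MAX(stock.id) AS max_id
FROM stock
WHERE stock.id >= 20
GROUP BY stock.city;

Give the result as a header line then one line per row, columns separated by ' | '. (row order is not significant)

== RESULT ==
stock.city | max_id
CHI | 20
LA | 20
SEA | 90

Derivation:
After WHERE (3 rows):
stock.id | stock.city | stock.owner
20 | CHI | carol
20 | LA | alice
90 | SEA | bob
After GROUP BY (3 rows):
stock.city | max_id
CHI | 20
LA | 20
SEA | 90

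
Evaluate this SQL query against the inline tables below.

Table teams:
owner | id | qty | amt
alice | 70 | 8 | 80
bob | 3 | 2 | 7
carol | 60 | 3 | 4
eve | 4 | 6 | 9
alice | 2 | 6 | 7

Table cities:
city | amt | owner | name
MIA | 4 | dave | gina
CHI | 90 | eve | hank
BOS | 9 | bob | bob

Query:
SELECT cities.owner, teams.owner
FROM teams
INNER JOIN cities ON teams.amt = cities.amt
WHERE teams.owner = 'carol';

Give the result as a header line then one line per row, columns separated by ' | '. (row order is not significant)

After JOIN cities (2 rows):
teams.owner | teams.id | teams.qty | teams.amt | cities.city | cities.amt | cities.owner | cities.name
carol | 60 | 3 | 4 | MIA | 4 | dave | gina
eve | 4 | 6 | 9 | BOS | 9 | bob | bob
After WHERE (1 rows):
teams.owner | teams.id | teams.qty | teams.amt | cities.city | cities.amt | cities.owner | cities.name
carol | 60 | 3 | 4 | MIA | 4 | dave | gina
After SELECT (1 rows):
cities.owner | teams.owner
dave | carol

== RESULT ==
cities.owner | teams.owner
dave | carol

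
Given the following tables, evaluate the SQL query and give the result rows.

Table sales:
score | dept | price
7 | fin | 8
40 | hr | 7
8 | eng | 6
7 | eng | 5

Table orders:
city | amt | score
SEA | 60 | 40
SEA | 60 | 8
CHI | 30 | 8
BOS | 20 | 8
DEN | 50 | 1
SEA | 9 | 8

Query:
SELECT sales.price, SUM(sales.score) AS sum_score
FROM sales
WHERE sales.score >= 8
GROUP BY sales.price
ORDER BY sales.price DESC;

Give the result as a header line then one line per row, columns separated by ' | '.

== RESULT ==
sales.price | sum_score
7 | 40
6 | 8

Derivation:
After WHERE (2 rows):
sales.score | sales.dept | sales.price
40 | hr | 7
8 | eng | 6
After GROUP BY (2 rows):
sales.price | sum_score
7 | 40
6 | 8
After ORDER BY (2 rows):
sales.price | sum_score
7 | 40
6 | 8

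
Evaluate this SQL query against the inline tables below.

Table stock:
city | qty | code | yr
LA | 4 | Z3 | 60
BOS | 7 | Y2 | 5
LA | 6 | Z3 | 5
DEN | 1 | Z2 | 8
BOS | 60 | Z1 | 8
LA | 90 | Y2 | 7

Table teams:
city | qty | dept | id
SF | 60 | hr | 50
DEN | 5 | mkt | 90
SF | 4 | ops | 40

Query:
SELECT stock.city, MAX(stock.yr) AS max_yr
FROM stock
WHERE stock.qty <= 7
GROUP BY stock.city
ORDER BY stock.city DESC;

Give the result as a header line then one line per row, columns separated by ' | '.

After WHERE (4 rows):
stock.city | stock.qty | stock.code | stock.yr
LA | 4 | Z3 | 60
BOS | 7 | Y2 | 5
LA | 6 | Z3 | 5
DEN | 1 | Z2 | 8
After GROUP BY (3 rows):
stock.city | max_yr
LA | 60
BOS | 5
DEN | 8
After ORDER BY (3 rows):
stock.city | max_yr
LA | 60
DEN | 8
BOS | 5

== RESULT ==
stock.city | max_yr
LA | 60
DEN | 8
BOS | 5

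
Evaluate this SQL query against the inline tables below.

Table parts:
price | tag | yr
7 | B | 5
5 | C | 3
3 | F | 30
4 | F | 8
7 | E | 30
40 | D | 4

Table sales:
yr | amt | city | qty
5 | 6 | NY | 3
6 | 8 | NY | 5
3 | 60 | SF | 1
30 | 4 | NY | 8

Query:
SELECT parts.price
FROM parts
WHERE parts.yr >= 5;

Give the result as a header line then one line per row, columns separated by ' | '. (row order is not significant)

After WHERE (4 rows):
parts.price | parts.tag | parts.yr
7 | B | 5
3 | F | 30
4 | F | 8
7 | E | 30
After SELECT (4 rows):
parts.price
7
3
4
7

== RESULT ==
parts.price
7
3
4
7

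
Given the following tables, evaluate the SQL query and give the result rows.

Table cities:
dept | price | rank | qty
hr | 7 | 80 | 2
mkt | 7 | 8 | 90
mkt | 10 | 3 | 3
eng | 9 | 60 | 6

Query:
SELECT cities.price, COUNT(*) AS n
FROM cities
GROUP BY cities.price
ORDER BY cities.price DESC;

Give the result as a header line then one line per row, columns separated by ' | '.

== RESULT ==
cities.price | n
10 | 1
9 | 1
7 | 2

Derivation:
After GROUP BY (3 rows):
cities.price | n
7 | 2
10 | 1
9 | 1
After ORDER BY (3 rows):
cities.price | n
10 | 1
9 | 1
7 | 2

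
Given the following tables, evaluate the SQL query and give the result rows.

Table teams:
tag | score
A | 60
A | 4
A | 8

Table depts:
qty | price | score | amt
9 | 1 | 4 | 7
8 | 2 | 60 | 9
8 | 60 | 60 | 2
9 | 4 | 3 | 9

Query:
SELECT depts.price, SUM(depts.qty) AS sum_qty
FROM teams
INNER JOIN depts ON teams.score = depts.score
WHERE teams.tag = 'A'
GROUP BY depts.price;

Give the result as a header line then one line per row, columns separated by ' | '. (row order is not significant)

== RESULT ==
depts.price | sum_qty
2 | 8
60 | 8
1 | 9

Derivation:
After JOIN depts (3 rows):
teams.tag | teams.score | depts.qty | depts.price | depts.score | depts.amt
A | 60 | 8 | 2 | 60 | 9
A | 60 | 8 | 60 | 60 | 2
A | 4 | 9 | 1 | 4 | 7
After WHERE (3 rows):
teams.tag | teams.score | depts.qty | depts.price | depts.score | depts.amt
A | 60 | 8 | 2 | 60 | 9
A | 60 | 8 | 60 | 60 | 2
A | 4 | 9 | 1 | 4 | 7
After GROUP BY (3 rows):
depts.price | sum_qty
2 | 8
60 | 8
1 | 9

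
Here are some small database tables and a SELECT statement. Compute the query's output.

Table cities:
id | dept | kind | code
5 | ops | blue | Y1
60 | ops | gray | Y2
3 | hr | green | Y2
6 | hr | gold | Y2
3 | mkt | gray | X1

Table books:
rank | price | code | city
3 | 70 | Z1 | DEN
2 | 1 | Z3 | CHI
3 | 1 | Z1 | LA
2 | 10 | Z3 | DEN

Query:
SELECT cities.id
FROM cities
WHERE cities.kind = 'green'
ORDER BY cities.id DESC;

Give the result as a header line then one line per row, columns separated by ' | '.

== RESULT ==
cities.id
3

Derivation:
After WHERE (1 rows):
cities.id | cities.dept | cities.kind | cities.code
3 | hr | green | Y2
After SELECT (1 rows):
cities.id
3
After ORDER BY (1 rows):
cities.id
3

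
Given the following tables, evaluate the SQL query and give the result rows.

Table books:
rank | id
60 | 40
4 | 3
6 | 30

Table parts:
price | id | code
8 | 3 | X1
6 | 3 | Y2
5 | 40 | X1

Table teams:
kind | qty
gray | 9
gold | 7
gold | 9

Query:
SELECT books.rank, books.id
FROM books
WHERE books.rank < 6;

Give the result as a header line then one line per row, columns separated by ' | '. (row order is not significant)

== RESULT ==
books.rank | books.id
4 | 3

Derivation:
After WHERE (1 rows):
books.rank | books.id
4 | 3
After SELECT (1 rows):
books.rank | books.id
4 | 3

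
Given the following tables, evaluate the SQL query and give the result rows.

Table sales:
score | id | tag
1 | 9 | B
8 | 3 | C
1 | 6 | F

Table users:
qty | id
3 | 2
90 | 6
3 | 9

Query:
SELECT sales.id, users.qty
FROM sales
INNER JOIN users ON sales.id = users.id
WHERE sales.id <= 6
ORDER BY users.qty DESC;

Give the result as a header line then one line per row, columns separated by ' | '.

== RESULT ==
sales.id | users.qty
6 | 90

Derivation:
After JOIN users (2 rows):
sales.score | sales.id | sales.tag | users.qty | users.id
1 | 9 | B | 3 | 9
1 | 6 | F | 90 | 6
After WHERE (1 rows):
sales.score | sales.id | sales.tag | users.qty | users.id
1 | 6 | F | 90 | 6
After SELECT (1 rows):
sales.id | users.qty
6 | 90
After ORDER BY (1 rows):
sales.id | users.qty
6 | 90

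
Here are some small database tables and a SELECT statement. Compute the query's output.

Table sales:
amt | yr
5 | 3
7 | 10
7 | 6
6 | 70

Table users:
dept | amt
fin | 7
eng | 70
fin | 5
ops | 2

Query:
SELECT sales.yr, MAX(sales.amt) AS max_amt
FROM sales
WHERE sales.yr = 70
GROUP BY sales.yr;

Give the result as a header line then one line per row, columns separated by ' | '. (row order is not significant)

After WHERE (1 rows):
sales.amt | sales.yr
6 | 70
After GROUP BY (1 rows):
sales.yr | max_amt
70 | 6

== RESULT ==
sales.yr | max_amt
70 | 6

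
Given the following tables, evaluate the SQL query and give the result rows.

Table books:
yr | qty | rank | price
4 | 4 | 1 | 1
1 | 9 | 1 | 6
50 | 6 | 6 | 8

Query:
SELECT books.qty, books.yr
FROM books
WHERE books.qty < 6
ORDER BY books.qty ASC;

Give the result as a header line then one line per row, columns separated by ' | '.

After WHERE (1 rows):
books.yr | books.qty | books.rank | books.price
4 | 4 | 1 | 1
After SELECT (1 rows):
books.qty | books.yr
4 | 4
After ORDER BY (1 rows):
books.qty | books.yr
4 | 4

== RESULT ==
books.qty | books.yr
4 | 4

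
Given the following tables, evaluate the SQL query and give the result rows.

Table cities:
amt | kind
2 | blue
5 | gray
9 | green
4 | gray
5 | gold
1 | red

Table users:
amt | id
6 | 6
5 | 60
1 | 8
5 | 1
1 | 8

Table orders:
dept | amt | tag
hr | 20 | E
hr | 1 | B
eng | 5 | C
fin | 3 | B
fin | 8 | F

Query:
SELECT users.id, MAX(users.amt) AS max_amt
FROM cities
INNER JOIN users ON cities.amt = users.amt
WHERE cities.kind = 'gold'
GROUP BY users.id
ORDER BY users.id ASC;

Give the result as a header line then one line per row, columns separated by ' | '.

After JOIN users (6 rows):
cities.amt | cities.kind | users.amt | users.id
5 | gray | 5 | 60
5 | gray | 5 | 1
5 | gold | 5 | 60
5 | gold | 5 | 1
1 | red | 1 | 8
1 | red | 1 | 8
After WHERE (2 rows):
cities.amt | cities.kind | users.amt | users.id
5 | gold | 5 | 60
5 | gold | 5 | 1
After GROUP BY (2 rows):
users.id | max_amt
60 | 5
1 | 5
After ORDER BY (2 rows):
users.id | max_amt
1 | 5
60 | 5

== RESULT ==
users.id | max_amt
1 | 5
60 | 5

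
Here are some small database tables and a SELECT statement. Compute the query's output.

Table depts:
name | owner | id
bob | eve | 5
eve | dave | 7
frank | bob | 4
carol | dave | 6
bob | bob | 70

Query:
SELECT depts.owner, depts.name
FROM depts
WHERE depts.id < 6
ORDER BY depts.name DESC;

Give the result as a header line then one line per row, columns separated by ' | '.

After WHERE (2 rows):
depts.name | depts.owner | depts.id
bob | eve | 5
frank | bob | 4
After SELECT (2 rows):
depts.owner | depts.name
eve | bob
bob | frank
After ORDER BY (2 rows):
depts.owner | depts.name
bob | frank
eve | bob

== RESULT ==
depts.owner | depts.name
bob | frank
eve | bob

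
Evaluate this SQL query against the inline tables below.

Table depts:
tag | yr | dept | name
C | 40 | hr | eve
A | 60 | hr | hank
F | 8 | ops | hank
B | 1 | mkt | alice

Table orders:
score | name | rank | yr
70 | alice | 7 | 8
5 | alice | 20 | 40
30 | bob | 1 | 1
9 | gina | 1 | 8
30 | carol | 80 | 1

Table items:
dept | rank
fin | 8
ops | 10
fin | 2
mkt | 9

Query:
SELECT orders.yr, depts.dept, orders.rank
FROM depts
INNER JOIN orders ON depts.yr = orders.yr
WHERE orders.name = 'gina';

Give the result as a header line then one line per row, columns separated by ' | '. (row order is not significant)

== RESULT ==
orders.yr | depts.dept | orders.rank
8 | ops | 1

Derivation:
After JOIN orders (5 rows):
depts.tag | depts.yr | depts.dept | depts.name | orders.score | orders.name | orders.rank | orders.yr
C | 40 | hr | eve | 5 | alice | 20 | 40
F | 8 | ops | hank | 70 | alice | 7 | 8
F | 8 | ops | hank | 9 | gina | 1 | 8
B | 1 | mkt | alice | 30 | bob | 1 | 1
B | 1 | mkt | alice | 30 | carol | 80 | 1
After WHERE (1 rows):
depts.tag | depts.yr | depts.dept | depts.name | orders.score | orders.name | orders.rank | orders.yr
F | 8 | ops | hank | 9 | gina | 1 | 8
After SELECT (1 rows):
orders.yr | depts.dept | orders.rank
8 | ops | 1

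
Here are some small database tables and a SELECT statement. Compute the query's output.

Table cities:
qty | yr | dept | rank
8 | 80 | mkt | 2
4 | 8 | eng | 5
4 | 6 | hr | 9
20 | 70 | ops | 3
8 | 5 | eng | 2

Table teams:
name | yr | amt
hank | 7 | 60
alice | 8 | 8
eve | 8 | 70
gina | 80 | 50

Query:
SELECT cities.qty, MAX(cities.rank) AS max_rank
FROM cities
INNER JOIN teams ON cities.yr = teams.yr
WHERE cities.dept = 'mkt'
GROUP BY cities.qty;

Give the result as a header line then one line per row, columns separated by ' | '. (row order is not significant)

After JOIN teams (3 rows):
cities.qty | cities.yr | cities.dept | cities.rank | teams.name | teams.yr | teams.amt
8 | 80 | mkt | 2 | gina | 80 | 50
4 | 8 | eng | 5 | alice | 8 | 8
4 | 8 | eng | 5 | eve | 8 | 70
After WHERE (1 rows):
cities.qty | cities.yr | cities.dept | cities.rank | teams.name | teams.yr | teams.amt
8 | 80 | mkt | 2 | gina | 80 | 50
After GROUP BY (1 rows):
cities.qty | max_rank
8 | 2

== RESULT ==
cities.qty | max_rank
8 | 2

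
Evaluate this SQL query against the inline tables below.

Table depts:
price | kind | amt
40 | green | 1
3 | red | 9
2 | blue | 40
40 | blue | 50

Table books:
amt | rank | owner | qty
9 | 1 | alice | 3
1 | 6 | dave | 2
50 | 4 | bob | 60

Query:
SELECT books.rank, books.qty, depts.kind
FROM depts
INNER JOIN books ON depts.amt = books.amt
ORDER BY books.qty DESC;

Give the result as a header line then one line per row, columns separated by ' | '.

== RESULT ==
books.rank | books.qty | depts.kind
4 | 60 | blue
1 | 3 | red
6 | 2 | green

Derivation:
After JOIN books (3 rows):
depts.price | depts.kind | depts.amt | books.amt | books.rank | books.owner | books.qty
40 | green | 1 | 1 | 6 | dave | 2
3 | red | 9 | 9 | 1 | alice | 3
40 | blue | 50 | 50 | 4 | bob | 60
After SELECT (3 rows):
books.rank | books.qty | depts.kind
6 | 2 | green
1 | 3 | red
4 | 60 | blue
After ORDER BY (3 rows):
books.rank | books.qty | depts.kind
4 | 60 | blue
1 | 3 | red
6 | 2 | green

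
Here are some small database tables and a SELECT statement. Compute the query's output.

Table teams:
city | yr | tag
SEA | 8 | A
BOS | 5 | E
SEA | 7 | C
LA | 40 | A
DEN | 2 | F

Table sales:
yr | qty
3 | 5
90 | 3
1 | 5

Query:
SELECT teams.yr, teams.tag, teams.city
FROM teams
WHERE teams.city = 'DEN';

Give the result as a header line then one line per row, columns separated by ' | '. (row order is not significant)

After WHERE (1 rows):
teams.city | teams.yr | teams.tag
DEN | 2 | F
After SELECT (1 rows):
teams.yr | teams.tag | teams.city
2 | F | DEN

== RESULT ==
teams.yr | teams.tag | teams.city
2 | F | DEN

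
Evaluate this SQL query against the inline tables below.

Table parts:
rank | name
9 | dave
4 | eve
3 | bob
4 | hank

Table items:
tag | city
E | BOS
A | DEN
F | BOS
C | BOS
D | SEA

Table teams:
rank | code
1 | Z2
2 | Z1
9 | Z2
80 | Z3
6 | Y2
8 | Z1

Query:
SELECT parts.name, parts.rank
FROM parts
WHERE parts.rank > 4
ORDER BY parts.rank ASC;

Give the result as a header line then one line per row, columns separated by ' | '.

== RESULT ==
parts.name | parts.rank
dave | 9

Derivation:
After WHERE (1 rows):
parts.rank | parts.name
9 | dave
After SELECT (1 rows):
parts.name | parts.rank
dave | 9
After ORDER BY (1 rows):
parts.name | parts.rank
dave | 9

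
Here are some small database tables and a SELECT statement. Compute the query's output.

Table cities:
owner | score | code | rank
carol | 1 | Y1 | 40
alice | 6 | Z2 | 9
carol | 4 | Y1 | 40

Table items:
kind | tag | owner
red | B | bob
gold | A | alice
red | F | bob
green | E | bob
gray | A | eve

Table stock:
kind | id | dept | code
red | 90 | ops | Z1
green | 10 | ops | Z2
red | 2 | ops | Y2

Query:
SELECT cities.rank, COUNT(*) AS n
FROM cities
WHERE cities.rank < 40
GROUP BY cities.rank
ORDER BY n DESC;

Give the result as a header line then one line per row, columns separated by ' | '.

After WHERE (1 rows):
cities.owner | cities.score | cities.code | cities.rank
alice | 6 | Z2 | 9
After GROUP BY (1 rows):
cities.rank | n
9 | 1
After ORDER BY (1 rows):
cities.rank | n
9 | 1

== RESULT ==
cities.rank | n
9 | 1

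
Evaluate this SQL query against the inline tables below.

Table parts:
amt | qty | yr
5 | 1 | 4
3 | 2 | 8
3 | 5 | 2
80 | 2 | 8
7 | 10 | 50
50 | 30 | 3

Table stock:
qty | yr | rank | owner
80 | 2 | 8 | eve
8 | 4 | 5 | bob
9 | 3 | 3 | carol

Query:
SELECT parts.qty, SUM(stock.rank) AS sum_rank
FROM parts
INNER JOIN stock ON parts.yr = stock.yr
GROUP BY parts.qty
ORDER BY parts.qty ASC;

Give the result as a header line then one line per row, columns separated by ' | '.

== RESULT ==
parts.qty | sum_rank
1 | 5
5 | 8
30 | 3

Derivation:
After JOIN stock (3 rows):
parts.amt | parts.qty | parts.yr | stock.qty | stock.yr | stock.rank | stock.owner
5 | 1 | 4 | 8 | 4 | 5 | bob
3 | 5 | 2 | 80 | 2 | 8 | eve
50 | 30 | 3 | 9 | 3 | 3 | carol
After GROUP BY (3 rows):
parts.qty | sum_rank
1 | 5
5 | 8
30 | 3
After ORDER BY (3 rows):
parts.qty | sum_rank
1 | 5
5 | 8
30 | 3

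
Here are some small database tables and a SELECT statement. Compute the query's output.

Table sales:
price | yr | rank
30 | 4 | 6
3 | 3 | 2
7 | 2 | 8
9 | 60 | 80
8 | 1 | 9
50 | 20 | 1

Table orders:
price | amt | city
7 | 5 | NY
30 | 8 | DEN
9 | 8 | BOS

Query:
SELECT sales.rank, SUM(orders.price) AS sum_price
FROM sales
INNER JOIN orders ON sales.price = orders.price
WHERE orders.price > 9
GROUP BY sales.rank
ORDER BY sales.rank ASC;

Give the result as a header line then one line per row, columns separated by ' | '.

After JOIN orders (3 rows):
sales.price | sales.yr | sales.rank | orders.price | orders.amt | orders.city
30 | 4 | 6 | 30 | 8 | DEN
7 | 2 | 8 | 7 | 5 | NY
9 | 60 | 80 | 9 | 8 | BOS
After WHERE (1 rows):
sales.price | sales.yr | sales.rank | orders.price | orders.amt | orders.city
30 | 4 | 6 | 30 | 8 | DEN
After GROUP BY (1 rows):
sales.rank | sum_price
6 | 30
After ORDER BY (1 rows):
sales.rank | sum_price
6 | 30

== RESULT ==
sales.rank | sum_price
6 | 30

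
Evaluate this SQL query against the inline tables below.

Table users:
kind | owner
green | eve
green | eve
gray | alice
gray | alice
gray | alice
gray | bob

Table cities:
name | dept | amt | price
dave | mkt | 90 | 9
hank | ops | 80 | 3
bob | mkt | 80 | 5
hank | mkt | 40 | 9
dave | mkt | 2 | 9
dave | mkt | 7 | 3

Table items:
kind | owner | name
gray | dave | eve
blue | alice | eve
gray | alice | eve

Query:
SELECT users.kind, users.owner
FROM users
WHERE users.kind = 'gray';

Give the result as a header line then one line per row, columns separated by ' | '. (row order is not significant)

After WHERE (4 rows):
users.kind | users.owner
gray | alice
gray | alice
gray | alice
gray | bob
After SELECT (4 rows):
users.kind | users.owner
gray | alice
gray | alice
gray | alice
gray | bob

== RESULT ==
users.kind | users.owner
gray | alice
gray | alice
gray | alice
gray | bob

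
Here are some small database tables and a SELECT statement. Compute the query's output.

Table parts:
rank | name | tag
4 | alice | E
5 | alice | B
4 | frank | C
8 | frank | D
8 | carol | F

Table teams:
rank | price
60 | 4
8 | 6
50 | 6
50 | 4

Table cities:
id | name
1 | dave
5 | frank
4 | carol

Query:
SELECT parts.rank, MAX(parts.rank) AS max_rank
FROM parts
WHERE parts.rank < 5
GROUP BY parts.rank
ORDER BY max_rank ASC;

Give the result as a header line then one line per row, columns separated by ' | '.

== RESULT ==
parts.rank | max_rank
4 | 4

Derivation:
After WHERE (2 rows):
parts.rank | parts.name | parts.tag
4 | alice | E
4 | frank | C
After GROUP BY (1 rows):
parts.rank | max_rank
4 | 4
After ORDER BY (1 rows):
parts.rank | max_rank
4 | 4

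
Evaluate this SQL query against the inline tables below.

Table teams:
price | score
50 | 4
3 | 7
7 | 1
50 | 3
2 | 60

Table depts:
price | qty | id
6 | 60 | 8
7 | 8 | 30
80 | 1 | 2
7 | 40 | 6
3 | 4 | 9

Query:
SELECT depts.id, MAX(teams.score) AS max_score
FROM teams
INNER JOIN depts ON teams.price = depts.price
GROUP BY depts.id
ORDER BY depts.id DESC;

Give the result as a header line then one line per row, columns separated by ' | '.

After JOIN depts (3 rows):
teams.price | teams.score | depts.price | depts.qty | depts.id
3 | 7 | 3 | 4 | 9
7 | 1 | 7 | 8 | 30
7 | 1 | 7 | 40 | 6
After GROUP BY (3 rows):
depts.id | max_score
9 | 7
30 | 1
6 | 1
After ORDER BY (3 rows):
depts.id | max_score
30 | 1
9 | 7
6 | 1

== RESULT ==
depts.id | max_score
30 | 1
9 | 7
6 | 1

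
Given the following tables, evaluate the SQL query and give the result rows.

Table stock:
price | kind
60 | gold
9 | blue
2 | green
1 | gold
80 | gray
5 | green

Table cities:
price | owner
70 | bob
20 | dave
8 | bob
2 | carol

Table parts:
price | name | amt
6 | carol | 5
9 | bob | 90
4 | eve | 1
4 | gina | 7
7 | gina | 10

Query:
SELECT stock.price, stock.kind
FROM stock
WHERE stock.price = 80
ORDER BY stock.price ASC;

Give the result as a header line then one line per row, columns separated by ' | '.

== RESULT ==
stock.price | stock.kind
80 | gray

Derivation:
After WHERE (1 rows):
stock.price | stock.kind
80 | gray
After SELECT (1 rows):
stock.price | stock.kind
80 | gray
After ORDER BY (1 rows):
stock.price | stock.kind
80 | gray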